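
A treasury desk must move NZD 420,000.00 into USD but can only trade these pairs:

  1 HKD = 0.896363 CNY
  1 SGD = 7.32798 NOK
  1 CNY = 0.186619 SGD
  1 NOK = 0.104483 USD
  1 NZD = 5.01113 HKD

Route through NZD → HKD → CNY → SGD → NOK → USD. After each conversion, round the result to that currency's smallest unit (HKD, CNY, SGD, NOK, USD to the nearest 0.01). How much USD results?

NZD 420,000.00 × 5.01113 = HKD 2,104,674.60
HKD 2,104,674.60 × 0.896363 = CNY 1,886,552.44
CNY 1,886,552.44 × 0.186619 = SGD 352,066.53
SGD 352,066.53 × 7.32798 = NOK 2,579,936.49
NOK 2,579,936.49 × 0.104483 = USD 269,559.50

USD 269,559.50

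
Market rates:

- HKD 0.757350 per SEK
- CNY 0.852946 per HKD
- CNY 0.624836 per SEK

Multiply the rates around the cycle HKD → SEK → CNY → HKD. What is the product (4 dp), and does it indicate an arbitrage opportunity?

Around HKD → SEK → CNY → HKD: 1 ÷ 0.757350 × 0.624836 ÷ 0.852946 = 0.967270
Product < 1; profitable direction is HKD → CNY → SEK → HKD.

0.9673 (arbitrage exists)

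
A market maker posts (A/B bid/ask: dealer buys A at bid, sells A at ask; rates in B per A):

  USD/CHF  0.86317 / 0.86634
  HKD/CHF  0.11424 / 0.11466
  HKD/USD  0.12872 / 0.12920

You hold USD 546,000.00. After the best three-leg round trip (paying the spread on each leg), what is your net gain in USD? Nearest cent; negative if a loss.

Best loop USD → HKD → CHF → USD:
USD 546,000.00 ÷ 0.12920 (buy HKD at ask) = HKD 4,226,006.19
HKD 4,226,006.19 × 0.11424 (sell HKD at bid) = CHF 482,778.95
CHF 482,778.95 ÷ 0.86634 (buy USD at ask) = USD 557,262.68

Net profit: USD 11,262.68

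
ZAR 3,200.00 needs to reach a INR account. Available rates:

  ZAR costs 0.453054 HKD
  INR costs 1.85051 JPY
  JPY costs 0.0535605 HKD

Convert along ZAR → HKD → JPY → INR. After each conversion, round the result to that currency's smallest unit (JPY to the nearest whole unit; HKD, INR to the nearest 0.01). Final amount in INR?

INR 14,627.32

ZAR 3,200.00 × 0.453054 = HKD 1,449.77
HKD 1,449.77 ÷ 0.0535605 = JPY 27,068
JPY 27,068 ÷ 1.85051 = INR 14,627.32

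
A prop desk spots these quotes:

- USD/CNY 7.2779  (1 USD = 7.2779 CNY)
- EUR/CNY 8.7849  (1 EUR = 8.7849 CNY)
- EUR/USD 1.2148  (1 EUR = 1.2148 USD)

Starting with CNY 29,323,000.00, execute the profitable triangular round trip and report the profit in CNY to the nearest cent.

Profitable loop is CNY → EUR → USD → CNY:
CNY 29,323,000.00 ÷ 8.7849 = EUR 3,337,886.60
EUR 3,337,886.60 × 1.2148 = USD 4,054,864.64
USD 4,054,864.64 × 7.2779 = CNY 29,510,899.38
Profit = CNY 29,510,899.38 − CNY 29,323,000.00

Profit: CNY 187,899.38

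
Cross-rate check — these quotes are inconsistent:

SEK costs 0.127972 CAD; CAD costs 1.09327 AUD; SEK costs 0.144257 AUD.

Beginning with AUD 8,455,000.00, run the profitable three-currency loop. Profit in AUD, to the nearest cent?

Profitable loop is AUD → CAD → SEK → AUD:
AUD 8,455,000.00 ÷ 1.09327 = CAD 7,733,679.69
CAD 7,733,679.69 ÷ 0.127972 = SEK 60,432,592.25
SEK 60,432,592.25 × 0.144257 = AUD 8,717,824.46
Profit = AUD 8,717,824.46 − AUD 8,455,000.00

Profit: AUD 262,824.46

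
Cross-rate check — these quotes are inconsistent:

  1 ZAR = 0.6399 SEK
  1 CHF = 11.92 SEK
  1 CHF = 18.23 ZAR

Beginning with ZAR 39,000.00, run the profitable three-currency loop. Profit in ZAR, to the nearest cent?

Profitable loop is ZAR → CHF → SEK → ZAR:
ZAR 39,000.00 ÷ 18.23 = CHF 2,139.33
CHF 2,139.33 × 11.92 = SEK 25,500.82
SEK 25,500.82 ÷ 0.6399 = ZAR 39,851.26
Profit = ZAR 39,851.26 − ZAR 39,000.00

Profit: ZAR 851.26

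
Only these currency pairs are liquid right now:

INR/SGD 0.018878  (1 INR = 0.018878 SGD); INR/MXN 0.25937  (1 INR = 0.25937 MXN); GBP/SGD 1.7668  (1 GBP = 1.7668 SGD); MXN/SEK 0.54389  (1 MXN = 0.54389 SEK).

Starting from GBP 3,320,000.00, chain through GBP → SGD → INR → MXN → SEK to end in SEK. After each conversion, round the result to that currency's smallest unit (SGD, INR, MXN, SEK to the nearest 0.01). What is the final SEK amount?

GBP 3,320,000.00 × 1.7668 = SGD 5,865,776.00
SGD 5,865,776.00 ÷ 0.018878 = INR 310,720,203.41
INR 310,720,203.41 × 0.25937 = MXN 80,591,499.16
MXN 80,591,499.16 × 0.54389 = SEK 43,832,910.48

SEK 43,832,910.48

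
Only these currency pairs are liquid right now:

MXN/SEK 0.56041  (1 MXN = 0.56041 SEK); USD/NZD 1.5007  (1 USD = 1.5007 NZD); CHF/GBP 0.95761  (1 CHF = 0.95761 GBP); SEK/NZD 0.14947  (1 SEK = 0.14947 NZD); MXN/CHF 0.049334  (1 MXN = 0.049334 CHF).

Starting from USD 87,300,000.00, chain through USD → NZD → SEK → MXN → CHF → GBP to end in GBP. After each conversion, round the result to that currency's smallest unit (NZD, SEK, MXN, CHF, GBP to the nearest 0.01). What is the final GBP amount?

GBP 73,889,583.33

USD 87,300,000.00 × 1.5007 = NZD 131,011,110.00
NZD 131,011,110.00 ÷ 0.14947 = SEK 876,504,382.15
SEK 876,504,382.15 ÷ 0.56041 = MXN 1,564,041,295.03
MXN 1,564,041,295.03 × 0.049334 = CHF 77,160,413.25
CHF 77,160,413.25 × 0.95761 = GBP 73,889,583.33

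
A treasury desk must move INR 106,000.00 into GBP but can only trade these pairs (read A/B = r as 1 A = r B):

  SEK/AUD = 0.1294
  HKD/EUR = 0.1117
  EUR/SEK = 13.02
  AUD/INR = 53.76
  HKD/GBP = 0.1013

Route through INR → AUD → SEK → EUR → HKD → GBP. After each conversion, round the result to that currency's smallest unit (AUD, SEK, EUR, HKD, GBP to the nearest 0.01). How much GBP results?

INR 106,000.00 ÷ 53.76 = AUD 1,971.73
AUD 1,971.73 ÷ 0.1294 = SEK 15,237.48
SEK 15,237.48 ÷ 13.02 = EUR 1,170.31
EUR 1,170.31 ÷ 0.1117 = HKD 10,477.26
HKD 10,477.26 × 0.1013 = GBP 1,061.35

GBP 1,061.35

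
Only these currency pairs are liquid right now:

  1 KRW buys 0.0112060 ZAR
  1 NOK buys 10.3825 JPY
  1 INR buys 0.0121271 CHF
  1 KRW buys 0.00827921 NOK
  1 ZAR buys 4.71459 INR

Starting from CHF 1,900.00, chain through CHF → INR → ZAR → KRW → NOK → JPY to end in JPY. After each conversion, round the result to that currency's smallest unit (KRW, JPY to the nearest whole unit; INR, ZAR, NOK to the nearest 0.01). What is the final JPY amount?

CHF 1,900.00 ÷ 0.0121271 = INR 156,673.90
INR 156,673.90 ÷ 4.71459 = ZAR 33,231.71
ZAR 33,231.71 ÷ 0.0112060 = KRW 2,965,528
KRW 2,965,528 × 0.00827921 = NOK 24,552.23
NOK 24,552.23 × 10.3825 = JPY 254,914

JPY 254,914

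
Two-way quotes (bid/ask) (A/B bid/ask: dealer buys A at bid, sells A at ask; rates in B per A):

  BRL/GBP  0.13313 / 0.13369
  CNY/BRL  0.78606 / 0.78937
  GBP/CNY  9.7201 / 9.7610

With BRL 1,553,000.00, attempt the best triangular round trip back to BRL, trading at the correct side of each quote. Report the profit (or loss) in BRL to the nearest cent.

Best loop BRL → GBP → CNY → BRL:
BRL 1,553,000.00 × 0.13313 (sell BRL at bid) = GBP 206,750.89
GBP 206,750.89 × 9.7201 (sell GBP at bid) = CNY 2,009,639.33
CNY 2,009,639.33 × 0.78606 (sell CNY at bid) = BRL 1,579,697.09

Net profit: BRL 26,697.09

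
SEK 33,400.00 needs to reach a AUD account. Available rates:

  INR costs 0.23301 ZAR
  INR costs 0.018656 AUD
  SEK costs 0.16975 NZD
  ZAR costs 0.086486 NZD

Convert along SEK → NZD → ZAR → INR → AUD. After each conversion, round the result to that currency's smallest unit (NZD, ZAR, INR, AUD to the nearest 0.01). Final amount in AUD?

SEK 33,400.00 × 0.16975 = NZD 5,669.65
NZD 5,669.65 ÷ 0.086486 = ZAR 65,555.70
ZAR 65,555.70 ÷ 0.23301 = INR 281,342.86
INR 281,342.86 × 0.018656 = AUD 5,248.73

AUD 5,248.73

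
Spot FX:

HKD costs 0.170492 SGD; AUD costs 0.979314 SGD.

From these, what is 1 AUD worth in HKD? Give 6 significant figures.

1 AUD × 0.979314 = 0.979314 SGD
0.979314 SGD ÷ 0.170492 = 5.74405 HKD

AUD/HKD = 5.74405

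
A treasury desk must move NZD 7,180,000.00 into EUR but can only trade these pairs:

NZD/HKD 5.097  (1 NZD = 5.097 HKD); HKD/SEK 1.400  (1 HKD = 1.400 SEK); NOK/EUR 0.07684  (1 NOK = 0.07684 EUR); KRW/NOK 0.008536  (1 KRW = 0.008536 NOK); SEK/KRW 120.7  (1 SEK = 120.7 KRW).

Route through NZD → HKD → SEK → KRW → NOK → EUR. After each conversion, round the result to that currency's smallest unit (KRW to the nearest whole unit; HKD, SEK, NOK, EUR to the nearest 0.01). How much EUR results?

NZD 7,180,000.00 × 5.097 = HKD 36,596,460.00
HKD 36,596,460.00 × 1.400 = SEK 51,235,044.00
SEK 51,235,044.00 × 120.7 = KRW 6,184,069,811
KRW 6,184,069,811 × 0.008536 = NOK 52,787,219.91
NOK 52,787,219.91 × 0.07684 = EUR 4,056,169.98

EUR 4,056,169.98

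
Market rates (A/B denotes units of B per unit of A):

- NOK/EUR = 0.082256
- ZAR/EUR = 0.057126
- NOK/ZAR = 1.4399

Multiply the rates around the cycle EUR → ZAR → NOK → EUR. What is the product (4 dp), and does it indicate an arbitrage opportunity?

1.0000 (no arbitrage)

Around EUR → ZAR → NOK → EUR: 1 ÷ 0.057126 ÷ 1.4399 × 0.082256 = 1.000003
Product ≈ 1 (deviation 0.000%, within rounding noise).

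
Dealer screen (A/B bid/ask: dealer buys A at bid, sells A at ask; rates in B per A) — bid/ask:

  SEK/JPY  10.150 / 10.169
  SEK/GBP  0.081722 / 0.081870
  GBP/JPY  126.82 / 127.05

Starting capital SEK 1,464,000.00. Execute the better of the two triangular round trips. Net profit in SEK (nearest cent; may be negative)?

Best loop SEK → GBP → JPY → SEK:
SEK 1,464,000.00 × 0.081722 (sell SEK at bid) = GBP 119,641.01
GBP 119,641.01 × 126.82 (sell GBP at bid) = JPY 15,172,873
JPY 15,172,873 ÷ 10.169 (buy SEK at ask) = SEK 1,492,071.26

Net profit: SEK 28,071.26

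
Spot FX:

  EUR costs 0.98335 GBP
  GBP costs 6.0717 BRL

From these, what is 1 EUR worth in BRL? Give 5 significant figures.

EUR/BRL = 5.9706

1 EUR × 0.98335 = 0.98335 GBP
0.98335 GBP × 6.0717 = 5.97061 BRL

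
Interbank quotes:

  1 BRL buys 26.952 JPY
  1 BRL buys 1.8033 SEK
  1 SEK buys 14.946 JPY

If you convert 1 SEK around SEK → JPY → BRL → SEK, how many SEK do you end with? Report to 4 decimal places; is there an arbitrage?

1.0000 (no arbitrage)

Around SEK → JPY → BRL → SEK: 1 × 14.946 ÷ 26.952 × 1.8033 = 1.000005
Product ≈ 1 (deviation 0.000%, within rounding noise).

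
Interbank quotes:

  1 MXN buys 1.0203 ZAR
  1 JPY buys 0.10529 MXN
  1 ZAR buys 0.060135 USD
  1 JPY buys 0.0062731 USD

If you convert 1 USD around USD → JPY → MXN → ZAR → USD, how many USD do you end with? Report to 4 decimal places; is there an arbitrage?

1.0298 (arbitrage exists)

Around USD → JPY → MXN → ZAR → USD: 1 ÷ 0.0062731 × 0.10529 × 1.0203 × 0.060135 = 1.029817
Product > 1; profitable direction is USD → JPY → MXN → ZAR → USD.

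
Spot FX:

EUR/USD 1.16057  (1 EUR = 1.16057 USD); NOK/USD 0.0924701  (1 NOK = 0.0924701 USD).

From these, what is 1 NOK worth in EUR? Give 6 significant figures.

NOK/EUR = 0.0796765

1 NOK × 0.0924701 = 0.0924701 USD
0.0924701 USD ÷ 1.16057 = 0.0796765 EUR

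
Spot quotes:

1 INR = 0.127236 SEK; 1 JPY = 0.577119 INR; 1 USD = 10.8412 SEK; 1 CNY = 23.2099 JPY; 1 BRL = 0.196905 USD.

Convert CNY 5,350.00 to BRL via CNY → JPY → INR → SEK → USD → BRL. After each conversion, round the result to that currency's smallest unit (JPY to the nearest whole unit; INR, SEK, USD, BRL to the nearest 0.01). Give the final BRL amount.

BRL 4,271.40

CNY 5,350.00 × 23.2099 = JPY 124,173
JPY 124,173 × 0.577119 = INR 71,662.60
INR 71,662.60 × 0.127236 = SEK 9,118.06
SEK 9,118.06 ÷ 10.8412 = USD 841.06
USD 841.06 ÷ 0.196905 = BRL 4,271.40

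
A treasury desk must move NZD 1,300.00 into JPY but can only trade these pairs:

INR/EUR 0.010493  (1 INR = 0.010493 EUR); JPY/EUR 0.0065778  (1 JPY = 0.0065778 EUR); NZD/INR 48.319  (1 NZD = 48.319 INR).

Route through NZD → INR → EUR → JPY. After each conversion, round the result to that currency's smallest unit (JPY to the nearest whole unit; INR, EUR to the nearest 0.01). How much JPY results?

JPY 100,202

NZD 1,300.00 × 48.319 = INR 62,814.70
INR 62,814.70 × 0.010493 = EUR 659.11
EUR 659.11 ÷ 0.0065778 = JPY 100,202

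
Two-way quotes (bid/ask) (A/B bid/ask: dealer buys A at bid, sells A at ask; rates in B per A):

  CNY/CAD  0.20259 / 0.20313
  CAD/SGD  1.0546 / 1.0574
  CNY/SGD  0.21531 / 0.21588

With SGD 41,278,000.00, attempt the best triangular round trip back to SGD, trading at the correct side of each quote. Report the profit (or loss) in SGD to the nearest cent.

Net profit: SGD 99,997.89

Best loop SGD → CAD → CNY → SGD:
SGD 41,278,000.00 ÷ 1.0574 (buy CAD at ask) = CAD 39,037,261.21
CAD 39,037,261.21 ÷ 0.20313 (buy CNY at ask) = CNY 192,178,709.23
CNY 192,178,709.23 × 0.21531 (sell CNY at bid) = SGD 41,377,997.89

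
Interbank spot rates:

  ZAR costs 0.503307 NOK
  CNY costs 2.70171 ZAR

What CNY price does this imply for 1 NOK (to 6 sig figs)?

1 NOK ÷ 0.503307 = 1.98686 ZAR
1.98686 ZAR ÷ 2.70171 = 0.735408 CNY

NOK/CNY = 0.735408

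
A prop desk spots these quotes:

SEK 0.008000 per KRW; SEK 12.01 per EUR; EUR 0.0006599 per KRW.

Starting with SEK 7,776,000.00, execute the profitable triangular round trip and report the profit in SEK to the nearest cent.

Profit: SEK 73,194.72

Profitable loop is SEK → EUR → KRW → SEK:
SEK 7,776,000.00 ÷ 12.01 = EUR 647,460.45
EUR 647,460.45 ÷ 0.0006599 = KRW 981,149,340
KRW 981,149,340 × 0.008000 = SEK 7,849,194.72
Profit = SEK 7,849,194.72 − SEK 7,776,000.00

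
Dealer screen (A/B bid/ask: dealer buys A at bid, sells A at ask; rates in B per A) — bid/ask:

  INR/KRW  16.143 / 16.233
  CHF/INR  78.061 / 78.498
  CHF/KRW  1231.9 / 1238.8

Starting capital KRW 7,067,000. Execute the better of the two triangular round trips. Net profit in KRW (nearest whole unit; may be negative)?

Net profit: KRW 121,731

Best loop KRW → CHF → INR → KRW:
KRW 7,067,000 ÷ 1238.8 (buy CHF at ask) = CHF 5,704.71
CHF 5,704.71 × 78.061 (sell CHF at bid) = INR 445,315.70
INR 445,315.70 × 16.143 (sell INR at bid) = KRW 7,188,731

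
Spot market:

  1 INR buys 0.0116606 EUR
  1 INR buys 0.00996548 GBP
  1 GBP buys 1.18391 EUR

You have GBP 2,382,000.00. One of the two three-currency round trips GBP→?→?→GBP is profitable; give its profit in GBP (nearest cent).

Profitable loop is GBP → EUR → INR → GBP:
GBP 2,382,000.00 × 1.18391 = EUR 2,820,073.62
EUR 2,820,073.62 ÷ 0.0116606 = INR 241,846,356.11
INR 241,846,356.11 × 0.00996548 = GBP 2,410,115.02
Profit = GBP 2,410,115.02 − GBP 2,382,000.00

Profit: GBP 28,115.02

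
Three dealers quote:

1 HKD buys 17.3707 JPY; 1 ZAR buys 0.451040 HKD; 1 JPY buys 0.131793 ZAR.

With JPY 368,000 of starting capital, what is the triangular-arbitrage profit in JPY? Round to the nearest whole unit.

Profitable loop is JPY → ZAR → HKD → JPY:
JPY 368,000 × 0.131793 = ZAR 48,499.82
ZAR 48,499.82 × 0.451040 = HKD 21,875.36
HKD 21,875.36 × 17.3707 = JPY 379,990
Profit = JPY 379,990 − JPY 368,000

Profit: JPY 11,990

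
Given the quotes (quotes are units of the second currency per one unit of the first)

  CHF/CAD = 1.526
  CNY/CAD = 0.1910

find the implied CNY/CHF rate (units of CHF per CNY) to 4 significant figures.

CNY/CHF = 0.1252

1 CNY × 0.1910 = 0.191 CAD
0.191 CAD ÷ 1.526 = 0.125164 CHF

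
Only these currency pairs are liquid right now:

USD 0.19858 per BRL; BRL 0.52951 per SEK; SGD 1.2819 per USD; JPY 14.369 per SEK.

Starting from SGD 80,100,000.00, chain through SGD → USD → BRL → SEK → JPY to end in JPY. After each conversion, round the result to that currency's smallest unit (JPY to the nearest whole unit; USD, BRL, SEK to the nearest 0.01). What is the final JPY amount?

JPY 8,538,768,526

SGD 80,100,000.00 ÷ 1.2819 = USD 62,485,373.27
USD 62,485,373.27 ÷ 0.19858 = BRL 314,660,959.16
BRL 314,660,959.16 ÷ 0.52951 = SEK 594,249,323.26
SEK 594,249,323.26 × 14.369 = JPY 8,538,768,526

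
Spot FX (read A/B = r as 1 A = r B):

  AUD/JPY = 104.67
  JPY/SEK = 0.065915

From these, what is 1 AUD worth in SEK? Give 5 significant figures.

1 AUD × 104.67 = 104.67 JPY
104.67 JPY × 0.065915 = 6.89932 SEK

AUD/SEK = 6.8993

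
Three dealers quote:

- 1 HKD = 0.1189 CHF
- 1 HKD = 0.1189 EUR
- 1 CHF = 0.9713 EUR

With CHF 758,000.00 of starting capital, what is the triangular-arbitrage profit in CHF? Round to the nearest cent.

Profit: CHF 22,397.41

Profitable loop is CHF → HKD → EUR → CHF:
CHF 758,000.00 ÷ 0.1189 = HKD 6,375,105.13
HKD 6,375,105.13 × 0.1189 = EUR 758,000.00
EUR 758,000.00 ÷ 0.9713 = CHF 780,397.41
Profit = CHF 780,397.41 − CHF 758,000.00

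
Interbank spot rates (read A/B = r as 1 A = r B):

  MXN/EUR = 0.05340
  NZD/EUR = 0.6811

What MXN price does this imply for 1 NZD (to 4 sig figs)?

NZD/MXN = 12.75

1 NZD × 0.6811 = 0.6811 EUR
0.6811 EUR ÷ 0.05340 = 12.7547 MXN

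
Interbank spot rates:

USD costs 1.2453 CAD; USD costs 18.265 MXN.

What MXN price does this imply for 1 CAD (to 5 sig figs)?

1 CAD ÷ 1.2453 = 0.803019 USD
0.803019 USD × 18.265 = 14.6671 MXN

CAD/MXN = 14.667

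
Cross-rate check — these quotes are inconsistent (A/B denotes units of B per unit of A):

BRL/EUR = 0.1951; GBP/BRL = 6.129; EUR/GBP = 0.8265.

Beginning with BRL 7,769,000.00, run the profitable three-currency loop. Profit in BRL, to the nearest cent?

Profit: BRL 91,956.13

Profitable loop is BRL → GBP → EUR → BRL:
BRL 7,769,000.00 ÷ 6.129 = GBP 1,267,580.36
GBP 1,267,580.36 ÷ 0.8265 = EUR 1,533,672.54
EUR 1,533,672.54 ÷ 0.1951 = BRL 7,860,956.13
Profit = BRL 7,860,956.13 − BRL 7,769,000.00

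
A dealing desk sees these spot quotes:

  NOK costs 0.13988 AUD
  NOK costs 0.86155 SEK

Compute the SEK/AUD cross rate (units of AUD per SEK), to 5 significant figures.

SEK/AUD = 0.16236

1 SEK ÷ 0.86155 = 1.1607 NOK
1.1607 NOK × 0.13988 = 0.162359 AUD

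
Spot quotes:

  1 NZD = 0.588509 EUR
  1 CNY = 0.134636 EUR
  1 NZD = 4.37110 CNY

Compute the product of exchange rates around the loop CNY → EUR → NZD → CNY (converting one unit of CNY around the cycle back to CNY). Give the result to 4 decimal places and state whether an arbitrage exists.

1.0000 (no arbitrage)

Around CNY → EUR → NZD → CNY: 1 × 0.134636 ÷ 0.588509 × 4.37110 = 0.999997
Product ≈ 1 (deviation 0.000%, within rounding noise).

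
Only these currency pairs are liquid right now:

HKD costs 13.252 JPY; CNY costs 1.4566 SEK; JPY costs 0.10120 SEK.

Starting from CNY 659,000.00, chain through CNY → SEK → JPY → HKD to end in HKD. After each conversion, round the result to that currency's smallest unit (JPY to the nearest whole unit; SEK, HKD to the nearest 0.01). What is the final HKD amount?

HKD 715,754.00

CNY 659,000.00 × 1.4566 = SEK 959,899.40
SEK 959,899.40 ÷ 0.10120 = JPY 9,485,172
JPY 9,485,172 ÷ 13.252 = HKD 715,754.00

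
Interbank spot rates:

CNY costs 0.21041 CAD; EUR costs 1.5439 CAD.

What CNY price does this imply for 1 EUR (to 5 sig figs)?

EUR/CNY = 7.3376

1 EUR × 1.5439 = 1.5439 CAD
1.5439 CAD ÷ 0.21041 = 7.33758 CNY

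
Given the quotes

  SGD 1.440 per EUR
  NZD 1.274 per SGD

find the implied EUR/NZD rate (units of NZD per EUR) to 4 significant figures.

EUR/NZD = 1.835

1 EUR × 1.440 = 1.44 SGD
1.44 SGD × 1.274 = 1.83456 NZD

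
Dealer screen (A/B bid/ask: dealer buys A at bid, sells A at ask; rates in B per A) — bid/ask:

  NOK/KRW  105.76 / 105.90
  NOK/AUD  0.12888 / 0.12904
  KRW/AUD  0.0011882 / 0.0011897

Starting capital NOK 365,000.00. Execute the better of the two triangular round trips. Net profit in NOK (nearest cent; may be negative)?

Best loop NOK → AUD → KRW → NOK:
NOK 365,000.00 × 0.12888 (sell NOK at bid) = AUD 47,041.20
AUD 47,041.20 ÷ 0.0011897 (buy KRW at ask) = KRW 39,540,388
KRW 39,540,388 ÷ 105.90 (buy NOK at ask) = NOK 373,374.77

Net profit: NOK 8,374.77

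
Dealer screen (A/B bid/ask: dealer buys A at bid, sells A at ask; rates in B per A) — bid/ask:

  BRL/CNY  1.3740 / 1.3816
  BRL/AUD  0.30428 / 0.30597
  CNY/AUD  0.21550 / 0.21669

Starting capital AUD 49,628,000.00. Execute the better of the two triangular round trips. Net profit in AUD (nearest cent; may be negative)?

Best loop AUD → CNY → BRL → AUD:
AUD 49,628,000.00 ÷ 0.21669 (buy CNY at ask) = CNY 229,027,643.18
CNY 229,027,643.18 ÷ 1.3816 (buy BRL at ask) = BRL 165,769,863.33
BRL 165,769,863.33 × 0.30428 (sell BRL at bid) = AUD 50,440,454.01

Net profit: AUD 812,454.01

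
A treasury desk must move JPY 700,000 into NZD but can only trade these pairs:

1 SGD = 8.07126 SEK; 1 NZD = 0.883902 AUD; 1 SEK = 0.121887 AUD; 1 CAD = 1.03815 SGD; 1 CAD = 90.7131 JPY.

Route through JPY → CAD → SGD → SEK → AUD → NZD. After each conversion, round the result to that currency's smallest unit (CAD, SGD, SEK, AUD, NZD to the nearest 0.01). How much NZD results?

JPY 700,000 ÷ 90.7131 = CAD 7,716.64
CAD 7,716.64 × 1.03815 = SGD 8,011.03
SGD 8,011.03 × 8.07126 = SEK 64,659.11
SEK 64,659.11 × 0.121887 = AUD 7,881.10
AUD 7,881.10 ÷ 0.883902 = NZD 8,916.26

NZD 8,916.26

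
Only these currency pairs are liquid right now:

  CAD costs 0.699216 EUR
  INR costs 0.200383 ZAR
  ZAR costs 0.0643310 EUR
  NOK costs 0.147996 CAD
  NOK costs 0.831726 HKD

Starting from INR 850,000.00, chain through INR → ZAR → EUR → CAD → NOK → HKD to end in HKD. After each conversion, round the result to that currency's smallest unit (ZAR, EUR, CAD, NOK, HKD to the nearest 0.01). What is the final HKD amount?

HKD 88,068.17

INR 850,000.00 × 0.200383 = ZAR 170,325.55
ZAR 170,325.55 × 0.0643310 = EUR 10,957.21
EUR 10,957.21 ÷ 0.699216 = CAD 15,670.71
CAD 15,670.71 ÷ 0.147996 = NOK 105,886.04
NOK 105,886.04 × 0.831726 = HKD 88,068.17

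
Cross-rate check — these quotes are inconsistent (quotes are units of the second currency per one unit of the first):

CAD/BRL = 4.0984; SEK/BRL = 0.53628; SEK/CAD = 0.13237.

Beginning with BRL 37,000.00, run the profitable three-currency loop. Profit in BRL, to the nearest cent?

Profitable loop is BRL → SEK → CAD → BRL:
BRL 37,000.00 ÷ 0.53628 = SEK 68,993.81
SEK 68,993.81 × 0.13237 = CAD 9,132.71
CAD 9,132.71 × 4.0984 = BRL 37,429.50
Profit = BRL 37,429.50 − BRL 37,000.00

Profit: BRL 429.50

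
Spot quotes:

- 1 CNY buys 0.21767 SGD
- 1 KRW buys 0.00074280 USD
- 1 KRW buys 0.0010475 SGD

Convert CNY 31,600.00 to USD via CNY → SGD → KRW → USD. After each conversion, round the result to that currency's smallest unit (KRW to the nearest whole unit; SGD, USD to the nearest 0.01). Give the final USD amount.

CNY 31,600.00 × 0.21767 = SGD 6,878.37
SGD 6,878.37 ÷ 0.0010475 = KRW 6,566,463
KRW 6,566,463 × 0.00074280 = USD 4,877.57

USD 4,877.57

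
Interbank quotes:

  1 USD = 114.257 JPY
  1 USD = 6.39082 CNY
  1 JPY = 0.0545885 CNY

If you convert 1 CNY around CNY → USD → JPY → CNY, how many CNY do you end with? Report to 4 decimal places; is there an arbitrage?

0.9759 (arbitrage exists)

Around CNY → USD → JPY → CNY: 1 ÷ 6.39082 × 114.257 × 0.0545885 = 0.975950
Product < 1; profitable direction is CNY → JPY → USD → CNY.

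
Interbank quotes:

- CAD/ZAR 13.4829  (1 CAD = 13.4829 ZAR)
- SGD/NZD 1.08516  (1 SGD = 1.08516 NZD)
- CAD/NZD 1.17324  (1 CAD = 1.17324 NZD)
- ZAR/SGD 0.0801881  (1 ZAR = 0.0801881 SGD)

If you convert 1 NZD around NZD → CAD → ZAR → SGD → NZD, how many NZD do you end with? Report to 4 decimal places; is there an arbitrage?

Around NZD → CAD → ZAR → SGD → NZD: 1 ÷ 1.17324 × 13.4829 × 0.0801881 × 1.08516 = 1.000000
Product ≈ 1 (deviation 0.000%, within rounding noise).

1.0000 (no arbitrage)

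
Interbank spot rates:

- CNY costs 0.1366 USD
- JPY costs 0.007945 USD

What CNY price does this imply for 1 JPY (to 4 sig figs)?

JPY/CNY = 0.05816

1 JPY × 0.007945 = 0.007945 USD
0.007945 USD ÷ 0.1366 = 0.0581625 CNY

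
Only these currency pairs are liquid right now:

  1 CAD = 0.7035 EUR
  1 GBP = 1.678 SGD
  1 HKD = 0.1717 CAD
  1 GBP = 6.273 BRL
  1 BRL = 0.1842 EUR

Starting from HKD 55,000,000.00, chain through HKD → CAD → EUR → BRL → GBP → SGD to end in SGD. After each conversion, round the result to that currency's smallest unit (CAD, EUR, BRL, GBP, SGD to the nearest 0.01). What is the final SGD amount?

HKD 55,000,000.00 × 0.1717 = CAD 9,443,500.00
CAD 9,443,500.00 × 0.7035 = EUR 6,643,502.25
EUR 6,643,502.25 ÷ 0.1842 = BRL 36,066,787.46
BRL 36,066,787.46 ÷ 6.273 = GBP 5,749,527.73
GBP 5,749,527.73 × 1.678 = SGD 9,647,707.53

SGD 9,647,707.53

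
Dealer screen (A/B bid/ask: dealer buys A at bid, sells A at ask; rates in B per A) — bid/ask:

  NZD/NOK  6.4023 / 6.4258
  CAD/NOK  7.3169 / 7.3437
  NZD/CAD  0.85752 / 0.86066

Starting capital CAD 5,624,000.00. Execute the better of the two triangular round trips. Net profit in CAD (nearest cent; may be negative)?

Net profit: CAD 72,850.02

Best loop CAD → NZD → NOK → CAD:
CAD 5,624,000.00 ÷ 0.86066 (buy NZD at ask) = NZD 6,534,520.02
NZD 6,534,520.02 × 6.4023 (sell NZD at bid) = NOK 41,835,957.52
NOK 41,835,957.52 ÷ 7.3437 (buy CAD at ask) = CAD 5,696,850.02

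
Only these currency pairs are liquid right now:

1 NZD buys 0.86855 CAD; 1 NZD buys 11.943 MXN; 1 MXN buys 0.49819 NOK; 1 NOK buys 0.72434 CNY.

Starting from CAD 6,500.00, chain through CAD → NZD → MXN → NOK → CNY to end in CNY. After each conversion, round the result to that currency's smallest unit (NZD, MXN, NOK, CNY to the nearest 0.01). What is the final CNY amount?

CNY 32,252.96

CAD 6,500.00 ÷ 0.86855 = NZD 7,483.74
NZD 7,483.74 × 11.943 = MXN 89,378.31
MXN 89,378.31 × 0.49819 = NOK 44,527.38
NOK 44,527.38 × 0.72434 = CNY 32,252.96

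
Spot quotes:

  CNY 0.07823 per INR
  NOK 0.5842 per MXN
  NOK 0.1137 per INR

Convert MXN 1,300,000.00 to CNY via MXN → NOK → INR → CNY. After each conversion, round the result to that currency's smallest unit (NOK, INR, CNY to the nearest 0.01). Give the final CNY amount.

MXN 1,300,000.00 × 0.5842 = NOK 759,460.00
NOK 759,460.00 ÷ 0.1137 = INR 6,679,507.48
INR 6,679,507.48 × 0.07823 = CNY 522,537.87

CNY 522,537.87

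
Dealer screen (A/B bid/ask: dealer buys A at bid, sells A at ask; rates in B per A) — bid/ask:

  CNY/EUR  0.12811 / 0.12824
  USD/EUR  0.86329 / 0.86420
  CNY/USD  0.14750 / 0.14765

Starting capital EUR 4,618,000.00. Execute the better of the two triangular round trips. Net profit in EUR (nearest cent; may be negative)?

Best loop EUR → USD → CNY → EUR:
EUR 4,618,000.00 ÷ 0.86420 (buy USD at ask) = USD 5,343,670.45
USD 5,343,670.45 ÷ 0.14765 (buy CNY at ask) = CNY 36,191,469.33
CNY 36,191,469.33 × 0.12811 (sell CNY at bid) = EUR 4,636,489.14

Net profit: EUR 18,489.14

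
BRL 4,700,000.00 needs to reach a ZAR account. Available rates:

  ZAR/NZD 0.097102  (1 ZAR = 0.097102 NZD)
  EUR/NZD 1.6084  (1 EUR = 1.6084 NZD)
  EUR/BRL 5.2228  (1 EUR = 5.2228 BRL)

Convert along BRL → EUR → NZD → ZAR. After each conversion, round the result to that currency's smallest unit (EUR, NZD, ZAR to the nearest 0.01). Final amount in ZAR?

BRL 4,700,000.00 ÷ 5.2228 = EUR 899,900.44
EUR 899,900.44 × 1.6084 = NZD 1,447,399.87
NZD 1,447,399.87 ÷ 0.097102 = ZAR 14,905,973.82

ZAR 14,905,973.82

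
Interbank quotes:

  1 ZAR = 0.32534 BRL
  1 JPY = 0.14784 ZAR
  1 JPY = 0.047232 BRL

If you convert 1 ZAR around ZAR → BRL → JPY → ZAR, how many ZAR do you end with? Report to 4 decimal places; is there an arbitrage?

1.0183 (arbitrage exists)

Around ZAR → BRL → JPY → ZAR: 1 × 0.32534 ÷ 0.047232 × 0.14784 = 1.018341
Product > 1; profitable direction is ZAR → BRL → JPY → ZAR.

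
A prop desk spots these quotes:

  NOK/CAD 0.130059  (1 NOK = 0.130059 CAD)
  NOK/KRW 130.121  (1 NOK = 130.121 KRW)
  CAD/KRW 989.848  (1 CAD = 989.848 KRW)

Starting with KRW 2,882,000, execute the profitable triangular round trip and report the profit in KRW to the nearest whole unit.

Profit: KRW 30,946

Profitable loop is KRW → CAD → NOK → KRW:
KRW 2,882,000 ÷ 989.848 = CAD 2,911.56
CAD 2,911.56 ÷ 0.130059 = NOK 22,386.44
NOK 22,386.44 × 130.121 = KRW 2,912,946
Profit = KRW 2,912,946 − KRW 2,882,000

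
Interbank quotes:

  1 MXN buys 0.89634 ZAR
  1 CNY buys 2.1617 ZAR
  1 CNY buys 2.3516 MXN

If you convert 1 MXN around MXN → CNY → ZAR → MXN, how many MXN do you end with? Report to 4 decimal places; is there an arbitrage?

1.0256 (arbitrage exists)

Around MXN → CNY → ZAR → MXN: 1 ÷ 2.3516 × 2.1617 ÷ 0.89634 = 1.025556
Product > 1; profitable direction is MXN → CNY → ZAR → MXN.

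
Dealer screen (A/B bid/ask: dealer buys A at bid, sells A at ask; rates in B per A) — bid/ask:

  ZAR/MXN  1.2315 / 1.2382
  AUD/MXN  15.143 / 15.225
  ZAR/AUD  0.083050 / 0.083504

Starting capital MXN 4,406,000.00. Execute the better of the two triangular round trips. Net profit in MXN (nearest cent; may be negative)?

Net profit: MXN 69,125.84

Best loop MXN → ZAR → AUD → MXN:
MXN 4,406,000.00 ÷ 1.2382 (buy ZAR at ask) = ZAR 3,558,391.21
ZAR 3,558,391.21 × 0.083050 (sell ZAR at bid) = AUD 295,524.39
AUD 295,524.39 × 15.143 (sell AUD at bid) = MXN 4,475,125.84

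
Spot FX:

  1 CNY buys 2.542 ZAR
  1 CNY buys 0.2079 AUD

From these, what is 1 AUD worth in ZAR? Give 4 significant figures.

AUD/ZAR = 12.23

1 AUD ÷ 0.2079 = 4.81 CNY
4.81 CNY × 2.542 = 12.227 ZAR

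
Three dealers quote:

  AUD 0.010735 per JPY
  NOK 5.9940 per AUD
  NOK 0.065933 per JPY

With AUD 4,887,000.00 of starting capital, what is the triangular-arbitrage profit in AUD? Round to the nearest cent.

Profit: AUD 120,562.62

Profitable loop is AUD → JPY → NOK → AUD:
AUD 4,887,000.00 ÷ 0.010735 = JPY 455,239,870
JPY 455,239,870 × 0.065933 = NOK 30,015,330.32
NOK 30,015,330.32 ÷ 5.9940 = AUD 5,007,562.62
Profit = AUD 5,007,562.62 − AUD 4,887,000.00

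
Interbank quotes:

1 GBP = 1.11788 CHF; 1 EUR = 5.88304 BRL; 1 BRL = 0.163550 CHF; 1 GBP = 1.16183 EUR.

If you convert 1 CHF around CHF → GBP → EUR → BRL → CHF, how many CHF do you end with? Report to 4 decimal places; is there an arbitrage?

1.0000 (no arbitrage)

Around CHF → GBP → EUR → BRL → CHF: 1 ÷ 1.11788 × 1.16183 × 5.88304 × 0.163550 = 0.999999
Product ≈ 1 (deviation 0.000%, within rounding noise).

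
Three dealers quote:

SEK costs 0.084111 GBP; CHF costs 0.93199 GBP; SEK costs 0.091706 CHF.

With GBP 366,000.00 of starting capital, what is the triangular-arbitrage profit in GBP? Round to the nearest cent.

Profit: GBP 5,909.52

Profitable loop is GBP → SEK → CHF → GBP:
GBP 366,000.00 ÷ 0.084111 = SEK 4,351,392.80
SEK 4,351,392.80 × 0.091706 = CHF 399,048.83
CHF 399,048.83 × 0.93199 = GBP 371,909.52
Profit = GBP 371,909.52 − GBP 366,000.00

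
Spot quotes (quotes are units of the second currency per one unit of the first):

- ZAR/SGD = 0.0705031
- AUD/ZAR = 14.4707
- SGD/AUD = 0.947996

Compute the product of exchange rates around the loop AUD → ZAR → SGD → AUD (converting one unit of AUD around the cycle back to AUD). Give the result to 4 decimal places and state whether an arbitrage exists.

Around AUD → ZAR → SGD → AUD: 1 × 14.4707 × 0.0705031 × 0.947996 = 0.967173
Product < 1; profitable direction is AUD → SGD → ZAR → AUD.

0.9672 (arbitrage exists)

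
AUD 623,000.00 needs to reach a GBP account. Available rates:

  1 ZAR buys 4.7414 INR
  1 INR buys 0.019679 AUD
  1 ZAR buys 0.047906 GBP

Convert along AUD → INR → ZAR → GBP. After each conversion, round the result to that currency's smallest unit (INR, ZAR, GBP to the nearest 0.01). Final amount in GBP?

GBP 319,866.19

AUD 623,000.00 ÷ 0.019679 = INR 31,658,112.71
INR 31,658,112.71 ÷ 4.7414 = ZAR 6,676,954.64
ZAR 6,676,954.64 × 0.047906 = GBP 319,866.19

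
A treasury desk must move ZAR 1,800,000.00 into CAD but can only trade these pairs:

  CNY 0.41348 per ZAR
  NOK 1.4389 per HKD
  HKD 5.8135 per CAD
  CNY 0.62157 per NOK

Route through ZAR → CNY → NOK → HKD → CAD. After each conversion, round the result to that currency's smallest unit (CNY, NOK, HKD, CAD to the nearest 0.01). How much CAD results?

ZAR 1,800,000.00 × 0.41348 = CNY 744,264.00
CNY 744,264.00 ÷ 0.62157 = NOK 1,197,393.70
NOK 1,197,393.70 ÷ 1.4389 = HKD 832,159.08
HKD 832,159.08 ÷ 5.8135 = CAD 143,142.53

CAD 143,142.53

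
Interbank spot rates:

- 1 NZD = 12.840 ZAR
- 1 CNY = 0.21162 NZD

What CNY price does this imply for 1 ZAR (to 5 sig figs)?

ZAR/CNY = 0.36803

1 ZAR ÷ 12.840 = 0.0778816 NZD
0.0778816 NZD ÷ 0.21162 = 0.368026 CNY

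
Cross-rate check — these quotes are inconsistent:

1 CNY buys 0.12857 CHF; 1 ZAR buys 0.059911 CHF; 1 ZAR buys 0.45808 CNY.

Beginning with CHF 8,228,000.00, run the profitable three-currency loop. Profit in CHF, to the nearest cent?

Profit: CHF 141,892.44

Profitable loop is CHF → CNY → ZAR → CHF:
CHF 8,228,000.00 ÷ 0.12857 = CNY 63,996,266.63
CNY 63,996,266.63 ÷ 0.45808 = ZAR 139,705,437.10
ZAR 139,705,437.10 × 0.059911 = CHF 8,369,892.44
Profit = CHF 8,369,892.44 − CHF 8,228,000.00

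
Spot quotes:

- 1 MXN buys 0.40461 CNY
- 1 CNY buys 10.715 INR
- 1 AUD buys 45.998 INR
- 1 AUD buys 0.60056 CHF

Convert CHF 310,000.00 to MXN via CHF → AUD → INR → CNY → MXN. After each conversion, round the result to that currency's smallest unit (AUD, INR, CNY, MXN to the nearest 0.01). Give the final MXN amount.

MXN 5,476,655.82

CHF 310,000.00 ÷ 0.60056 = AUD 516,184.89
AUD 516,184.89 × 45.998 = INR 23,743,472.57
INR 23,743,472.57 ÷ 10.715 = CNY 2,215,909.71
CNY 2,215,909.71 ÷ 0.40461 = MXN 5,476,655.82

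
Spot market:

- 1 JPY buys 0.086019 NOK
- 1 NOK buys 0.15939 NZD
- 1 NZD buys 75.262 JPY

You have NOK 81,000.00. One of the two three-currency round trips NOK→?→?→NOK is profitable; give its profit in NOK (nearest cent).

Profit: NOK 2,582.67

Profitable loop is NOK → NZD → JPY → NOK:
NOK 81,000.00 × 0.15939 = NZD 12,910.59
NZD 12,910.59 × 75.262 = JPY 971,677
JPY 971,677 × 0.086019 = NOK 83,582.67
Profit = NOK 83,582.67 − NOK 81,000.00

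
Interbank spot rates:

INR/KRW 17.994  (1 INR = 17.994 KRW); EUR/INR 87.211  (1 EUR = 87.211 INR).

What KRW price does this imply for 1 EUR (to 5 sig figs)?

EUR/KRW = 1569.3

1 EUR × 87.211 = 87.211 INR
87.211 INR × 17.994 = 1569.27 KRW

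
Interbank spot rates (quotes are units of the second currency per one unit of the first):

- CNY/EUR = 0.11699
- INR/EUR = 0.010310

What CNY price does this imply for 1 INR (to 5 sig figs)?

1 INR × 0.010310 = 0.01031 EUR
0.01031 EUR ÷ 0.11699 = 0.0881272 CNY

INR/CNY = 0.088127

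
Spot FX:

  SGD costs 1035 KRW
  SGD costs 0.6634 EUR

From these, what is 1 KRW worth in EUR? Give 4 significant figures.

KRW/EUR = 0.0006410

1 KRW ÷ 1035 = 0.000966184 SGD
0.000966184 SGD × 0.6634 = 0.000640966 EUR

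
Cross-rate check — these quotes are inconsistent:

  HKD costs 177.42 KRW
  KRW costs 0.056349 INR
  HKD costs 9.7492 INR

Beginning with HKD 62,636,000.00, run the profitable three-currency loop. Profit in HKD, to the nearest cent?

Profit: HKD 1,594,872.84

Profitable loop is HKD → KRW → INR → HKD:
HKD 62,636,000.00 × 177.42 = KRW 11,112,879,120
KRW 11,112,879,120 × 0.056349 = INR 626,199,625.53
INR 626,199,625.53 ÷ 9.7492 = HKD 64,230,872.84
Profit = HKD 64,230,872.84 − HKD 62,636,000.00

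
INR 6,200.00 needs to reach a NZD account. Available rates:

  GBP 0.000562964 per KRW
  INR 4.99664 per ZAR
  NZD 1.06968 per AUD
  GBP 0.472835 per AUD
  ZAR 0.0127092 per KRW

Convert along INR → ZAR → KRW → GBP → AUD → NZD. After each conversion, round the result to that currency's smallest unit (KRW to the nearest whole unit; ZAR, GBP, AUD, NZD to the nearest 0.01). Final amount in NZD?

INR 6,200.00 ÷ 4.99664 = ZAR 1,240.83
ZAR 1,240.83 ÷ 0.0127092 = KRW 97,632
KRW 97,632 × 0.000562964 = GBP 54.96
GBP 54.96 ÷ 0.472835 = AUD 116.24
AUD 116.24 × 1.06968 = NZD 124.34

NZD 124.34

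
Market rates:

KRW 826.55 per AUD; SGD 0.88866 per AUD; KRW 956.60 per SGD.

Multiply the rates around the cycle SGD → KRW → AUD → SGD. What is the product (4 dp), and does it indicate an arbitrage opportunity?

Around SGD → KRW → AUD → SGD: 1 × 956.60 ÷ 826.55 × 0.88866 = 1.028482
Product > 1; profitable direction is SGD → KRW → AUD → SGD.

1.0285 (arbitrage exists)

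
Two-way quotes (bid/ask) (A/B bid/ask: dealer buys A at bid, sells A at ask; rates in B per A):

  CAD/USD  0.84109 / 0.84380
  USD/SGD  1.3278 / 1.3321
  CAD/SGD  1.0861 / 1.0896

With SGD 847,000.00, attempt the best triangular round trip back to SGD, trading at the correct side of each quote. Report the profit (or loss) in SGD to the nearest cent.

Net profit: SGD 21,143.36

Best loop SGD → CAD → USD → SGD:
SGD 847,000.00 ÷ 1.0896 (buy CAD at ask) = CAD 777,349.49
CAD 777,349.49 × 0.84109 (sell CAD at bid) = USD 653,820.88
USD 653,820.88 × 1.3278 (sell USD at bid) = SGD 868,143.36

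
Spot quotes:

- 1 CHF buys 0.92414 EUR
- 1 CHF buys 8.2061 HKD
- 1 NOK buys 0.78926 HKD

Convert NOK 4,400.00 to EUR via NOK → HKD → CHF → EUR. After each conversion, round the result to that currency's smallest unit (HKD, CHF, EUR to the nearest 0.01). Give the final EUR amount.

NOK 4,400.00 × 0.78926 = HKD 3,472.74
HKD 3,472.74 ÷ 8.2061 = CHF 423.19
CHF 423.19 × 0.92414 = EUR 391.09

EUR 391.09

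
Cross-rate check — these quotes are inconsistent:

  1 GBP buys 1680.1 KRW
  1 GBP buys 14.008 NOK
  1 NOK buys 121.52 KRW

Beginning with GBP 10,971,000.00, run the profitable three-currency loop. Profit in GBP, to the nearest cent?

Profitable loop is GBP → NOK → KRW → GBP:
GBP 10,971,000.00 × 14.008 = NOK 153,681,768.00
NOK 153,681,768.00 × 121.52 = KRW 18,675,408,447
KRW 18,675,408,447 ÷ 1680.1 = GBP 11,115,652.91
Profit = GBP 11,115,652.91 − GBP 10,971,000.00

Profit: GBP 144,652.91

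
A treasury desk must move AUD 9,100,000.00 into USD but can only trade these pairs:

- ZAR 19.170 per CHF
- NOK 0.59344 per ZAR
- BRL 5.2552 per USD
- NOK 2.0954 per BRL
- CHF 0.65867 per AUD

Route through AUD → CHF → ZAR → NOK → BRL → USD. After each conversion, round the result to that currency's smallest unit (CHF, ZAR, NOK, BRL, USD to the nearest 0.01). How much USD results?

USD 6,192,300.39

AUD 9,100,000.00 × 0.65867 = CHF 5,993,897.00
CHF 5,993,897.00 × 19.170 = ZAR 114,903,005.49
ZAR 114,903,005.49 × 0.59344 = NOK 68,188,039.58
NOK 68,188,039.58 ÷ 2.0954 = BRL 32,541,777.03
BRL 32,541,777.03 ÷ 5.2552 = USD 6,192,300.39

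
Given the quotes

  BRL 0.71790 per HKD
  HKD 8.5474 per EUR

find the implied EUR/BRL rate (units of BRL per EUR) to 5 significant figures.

1 EUR × 8.5474 = 8.5474 HKD
8.5474 HKD × 0.71790 = 6.13618 BRL

EUR/BRL = 6.1362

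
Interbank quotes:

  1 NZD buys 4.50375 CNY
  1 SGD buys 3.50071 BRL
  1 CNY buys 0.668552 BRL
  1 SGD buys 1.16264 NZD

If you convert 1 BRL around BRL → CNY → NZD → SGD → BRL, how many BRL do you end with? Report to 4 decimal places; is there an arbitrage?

Around BRL → CNY → NZD → SGD → BRL: 1 ÷ 0.668552 ÷ 4.50375 ÷ 1.16264 × 3.50071 = 1.000003
Product ≈ 1 (deviation 0.000%, within rounding noise).

1.0000 (no arbitrage)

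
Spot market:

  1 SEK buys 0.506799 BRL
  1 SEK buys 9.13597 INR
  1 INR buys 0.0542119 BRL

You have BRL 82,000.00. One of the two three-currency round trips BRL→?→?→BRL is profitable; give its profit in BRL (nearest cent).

Profitable loop is BRL → INR → SEK → BRL:
BRL 82,000.00 ÷ 0.0542119 = INR 1,512,583.03
INR 1,512,583.03 ÷ 9.13597 = SEK 165,563.48
SEK 165,563.48 × 0.506799 = BRL 83,907.41
Profit = BRL 83,907.41 − BRL 82,000.00

Profit: BRL 1,907.41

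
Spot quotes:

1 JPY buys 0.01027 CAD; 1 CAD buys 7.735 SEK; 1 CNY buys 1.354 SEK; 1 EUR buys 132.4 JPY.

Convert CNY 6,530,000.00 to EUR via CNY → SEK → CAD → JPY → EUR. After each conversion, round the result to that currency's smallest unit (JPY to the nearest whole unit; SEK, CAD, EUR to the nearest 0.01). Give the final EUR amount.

CNY 6,530,000.00 × 1.354 = SEK 8,841,620.00
SEK 8,841,620.00 ÷ 7.735 = CAD 1,143,066.58
CAD 1,143,066.58 ÷ 0.01027 = JPY 111,301,517
JPY 111,301,517 ÷ 132.4 = EUR 840,645.90

EUR 840,645.90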